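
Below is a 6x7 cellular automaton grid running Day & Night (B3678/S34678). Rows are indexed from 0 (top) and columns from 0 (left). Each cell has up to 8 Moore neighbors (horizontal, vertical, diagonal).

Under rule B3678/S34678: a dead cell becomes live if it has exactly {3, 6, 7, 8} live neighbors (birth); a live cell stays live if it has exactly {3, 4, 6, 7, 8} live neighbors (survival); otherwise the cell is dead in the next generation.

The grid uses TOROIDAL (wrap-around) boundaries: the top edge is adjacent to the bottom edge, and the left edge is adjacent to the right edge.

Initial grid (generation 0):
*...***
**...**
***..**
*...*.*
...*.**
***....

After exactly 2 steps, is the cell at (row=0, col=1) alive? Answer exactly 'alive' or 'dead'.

Answer: alive

Derivation:
Simulating step by step:
Generation 0 (given above): 22 live cells
Generation 1: 25 live cells
***..**
*.*..**
*...*.*
..*****
..*.***
**.*..*
Generation 2: 26 live cells
*******
**.**.*
*.*.***
.*...*.
..**.*.
*..*.**

Cell (0,1) at generation 2: 1 -> alive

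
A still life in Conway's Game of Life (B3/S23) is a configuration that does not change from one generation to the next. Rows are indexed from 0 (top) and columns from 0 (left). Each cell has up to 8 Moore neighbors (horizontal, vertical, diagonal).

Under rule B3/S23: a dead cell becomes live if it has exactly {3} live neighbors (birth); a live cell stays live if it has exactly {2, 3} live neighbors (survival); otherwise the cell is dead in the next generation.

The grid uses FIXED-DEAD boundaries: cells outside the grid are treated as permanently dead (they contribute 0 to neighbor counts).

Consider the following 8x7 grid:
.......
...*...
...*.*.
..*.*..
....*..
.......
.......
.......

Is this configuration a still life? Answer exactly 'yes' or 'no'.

Compute generation 1 and compare to generation 0 (given above):
Generation 1:
.......
....*..
..**...
....**.
...*...
.......
.......
.......
Cell (1,3) differs: gen0=1 vs gen1=0 -> NOT a still life.

Answer: no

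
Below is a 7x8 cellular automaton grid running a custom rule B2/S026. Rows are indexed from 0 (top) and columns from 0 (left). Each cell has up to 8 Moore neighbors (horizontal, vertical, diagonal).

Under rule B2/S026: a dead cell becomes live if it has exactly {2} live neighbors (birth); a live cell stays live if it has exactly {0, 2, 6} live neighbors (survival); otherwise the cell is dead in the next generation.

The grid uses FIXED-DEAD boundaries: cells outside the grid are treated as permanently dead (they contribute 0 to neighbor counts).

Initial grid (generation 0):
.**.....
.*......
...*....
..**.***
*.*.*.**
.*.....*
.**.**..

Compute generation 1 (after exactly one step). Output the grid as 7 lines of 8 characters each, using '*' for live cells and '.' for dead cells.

Answer: ***.....
**.*....
.*.*.*.*
........
....*...
.......*
****..*.

Derivation:
Simulating step by step:
Generation 0 (given above): 20 live cells
Generation 1: 17 live cells
(generation 1 grid is the final answer)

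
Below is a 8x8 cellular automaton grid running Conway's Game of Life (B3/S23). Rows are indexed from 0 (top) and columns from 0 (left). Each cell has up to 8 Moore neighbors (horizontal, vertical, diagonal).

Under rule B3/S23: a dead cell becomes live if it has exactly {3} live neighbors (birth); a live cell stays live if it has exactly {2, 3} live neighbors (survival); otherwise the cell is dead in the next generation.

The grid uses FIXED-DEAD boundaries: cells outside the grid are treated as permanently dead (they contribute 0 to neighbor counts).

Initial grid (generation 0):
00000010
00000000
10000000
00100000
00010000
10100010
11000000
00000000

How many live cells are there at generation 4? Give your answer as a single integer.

Answer: 10

Derivation:
Simulating step by step:
Generation 0 (given above): 9 live cells
Generation 1: 7 live cells
00000000
00000000
00000000
00000000
01110000
10100000
11000000
00000000
Generation 2: 8 live cells
00000000
00000000
00000000
00100000
01110000
10010000
11000000
00000000
Generation 3: 9 live cells
00000000
00000000
00000000
01110000
01010000
10010000
11000000
00000000
Generation 4: 10 live cells
00000000
00000000
00100000
01010000
11011000
10000000
11000000
00000000
Population at generation 4: 10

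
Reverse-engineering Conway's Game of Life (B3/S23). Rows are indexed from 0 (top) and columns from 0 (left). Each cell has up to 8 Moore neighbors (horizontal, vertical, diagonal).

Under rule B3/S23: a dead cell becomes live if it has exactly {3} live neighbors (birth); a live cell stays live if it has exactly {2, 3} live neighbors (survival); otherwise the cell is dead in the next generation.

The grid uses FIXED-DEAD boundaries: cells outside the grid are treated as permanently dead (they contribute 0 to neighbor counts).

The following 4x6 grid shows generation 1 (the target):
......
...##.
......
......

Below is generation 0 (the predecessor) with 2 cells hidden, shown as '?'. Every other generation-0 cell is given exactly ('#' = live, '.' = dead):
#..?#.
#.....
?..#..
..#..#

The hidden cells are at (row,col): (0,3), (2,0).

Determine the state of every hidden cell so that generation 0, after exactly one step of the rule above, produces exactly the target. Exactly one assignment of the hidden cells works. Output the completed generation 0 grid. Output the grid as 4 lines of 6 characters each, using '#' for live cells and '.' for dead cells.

Hidden generation-0 cells (in order): (0,3), (2,0).
A hidden cell only influences target cells in its own 3x3 neighborhood. Try each of the 2^2 = 4 assignments, step the completed generation 0 forward once under B3/S23, and compare with the target:
  (0,3)=. (2,0)=. -> step gives (1,3)='.' but target has '#' -> reject
  (0,3)=. (2,0)=# -> step gives (1,0)='#' but target has '.' -> reject
  (0,3)=# (2,0)=. -> step reproduces the target at every cell -> ACCEPT
  (0,3)=# (2,0)=# -> step gives (1,0)='#' but target has '.' -> reject
Unique solution: (0,3)=live, (2,0)=dead.
Check: live-neighbor counts of every cell in the completed generation 0:
121111
122331
122121
011220
Applying B3/S23 to generation 0 with these counts gives:
......
...##.
......
......
which matches the target exactly.

Answer: #..##.
#.....
...#..
..#..#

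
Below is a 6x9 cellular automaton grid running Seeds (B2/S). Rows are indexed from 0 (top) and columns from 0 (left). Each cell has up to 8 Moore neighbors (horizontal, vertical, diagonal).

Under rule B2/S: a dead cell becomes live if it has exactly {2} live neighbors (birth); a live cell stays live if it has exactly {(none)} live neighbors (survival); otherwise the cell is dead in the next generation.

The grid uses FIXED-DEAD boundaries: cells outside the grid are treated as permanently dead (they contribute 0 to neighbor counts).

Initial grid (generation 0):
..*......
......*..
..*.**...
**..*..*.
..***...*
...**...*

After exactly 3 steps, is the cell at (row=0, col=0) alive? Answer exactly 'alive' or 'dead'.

Answer: alive

Derivation:
Simulating step by step:
Generation 0 (given above): 16 live cells
Generation 1: 10 live cells
.........
.**.*....
*......*.
......*.*
*........
.....*.*.
Generation 2: 15 live cells
.***.....
*..*.....
..**.**.*
**.......
.....*..*
......*..
Generation 3: 14 live cells
*...*....
.....***.
.......*.
...*....*
**....**.
.....*.*.

Cell (0,0) at generation 3: 1 -> alive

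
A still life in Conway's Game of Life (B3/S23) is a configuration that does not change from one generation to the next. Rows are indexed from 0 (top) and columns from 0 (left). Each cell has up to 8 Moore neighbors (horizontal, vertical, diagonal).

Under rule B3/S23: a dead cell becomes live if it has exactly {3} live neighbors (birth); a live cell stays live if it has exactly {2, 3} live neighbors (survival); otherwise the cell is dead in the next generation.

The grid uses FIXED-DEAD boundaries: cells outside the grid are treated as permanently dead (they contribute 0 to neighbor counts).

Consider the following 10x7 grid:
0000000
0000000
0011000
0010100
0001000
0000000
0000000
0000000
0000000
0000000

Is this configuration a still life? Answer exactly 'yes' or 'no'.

Compute generation 1 and compare to generation 0 (given above):
Generation 1:
0000000
0000000
0011000
0010100
0001000
0000000
0000000
0000000
0000000
0000000
The grids are IDENTICAL -> still life.

Answer: yes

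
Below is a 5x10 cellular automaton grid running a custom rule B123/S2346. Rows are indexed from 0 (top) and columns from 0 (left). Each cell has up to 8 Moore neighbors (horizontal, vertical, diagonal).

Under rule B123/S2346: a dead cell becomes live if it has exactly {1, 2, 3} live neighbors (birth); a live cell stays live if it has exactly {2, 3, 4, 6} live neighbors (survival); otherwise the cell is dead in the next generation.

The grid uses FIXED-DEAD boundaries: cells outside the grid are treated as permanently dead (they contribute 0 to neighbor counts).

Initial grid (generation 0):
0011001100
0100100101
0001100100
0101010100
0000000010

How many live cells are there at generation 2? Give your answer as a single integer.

Answer: 34

Derivation:
Simulating step by step:
Generation 0 (given above): 16 live cells
Generation 1: 37 live cells
1111111111
1000110100
1101110101
1011001111
1111111101
Generation 2: 34 live cells
1111111110
1000010101
1101010101
1011001011
1111111101
Population at generation 2: 34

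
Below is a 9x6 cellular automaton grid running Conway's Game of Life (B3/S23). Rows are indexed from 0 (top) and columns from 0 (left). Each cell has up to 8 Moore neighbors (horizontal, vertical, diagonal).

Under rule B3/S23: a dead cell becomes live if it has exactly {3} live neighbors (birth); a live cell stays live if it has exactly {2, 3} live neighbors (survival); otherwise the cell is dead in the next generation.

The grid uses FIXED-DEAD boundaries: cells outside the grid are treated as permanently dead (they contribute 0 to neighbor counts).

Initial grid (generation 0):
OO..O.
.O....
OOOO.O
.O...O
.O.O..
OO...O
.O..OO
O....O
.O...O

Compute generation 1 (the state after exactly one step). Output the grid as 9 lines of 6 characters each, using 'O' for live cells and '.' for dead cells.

Answer: OO....
...OO.
O...O.
...O..
.O..O.
OO...O
.O..OO
OO...O
......

Derivation:
Simulating step by step:
Generation 0 (given above): 23 live cells
Generation 1: 18 live cells
(generation 1 grid is the final answer)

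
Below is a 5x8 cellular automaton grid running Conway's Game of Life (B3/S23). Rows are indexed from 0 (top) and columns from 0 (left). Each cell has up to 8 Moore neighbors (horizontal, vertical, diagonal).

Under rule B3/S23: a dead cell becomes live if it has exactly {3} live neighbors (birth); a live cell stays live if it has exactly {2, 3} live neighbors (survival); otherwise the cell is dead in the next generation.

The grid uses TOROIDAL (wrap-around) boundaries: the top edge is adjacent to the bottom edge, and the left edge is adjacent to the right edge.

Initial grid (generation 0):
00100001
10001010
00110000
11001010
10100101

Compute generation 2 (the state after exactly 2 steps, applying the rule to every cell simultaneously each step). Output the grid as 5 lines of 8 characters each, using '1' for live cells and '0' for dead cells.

Simulating step by step:
Generation 0 (given above): 15 live cells
Generation 1: 16 live cells
00010100
01100001
10111000
10001110
00110100
Generation 2: 13 live cells
(generation 2 grid is the final answer)

Answer: 01010010
11000000
10101010
00000011
00110000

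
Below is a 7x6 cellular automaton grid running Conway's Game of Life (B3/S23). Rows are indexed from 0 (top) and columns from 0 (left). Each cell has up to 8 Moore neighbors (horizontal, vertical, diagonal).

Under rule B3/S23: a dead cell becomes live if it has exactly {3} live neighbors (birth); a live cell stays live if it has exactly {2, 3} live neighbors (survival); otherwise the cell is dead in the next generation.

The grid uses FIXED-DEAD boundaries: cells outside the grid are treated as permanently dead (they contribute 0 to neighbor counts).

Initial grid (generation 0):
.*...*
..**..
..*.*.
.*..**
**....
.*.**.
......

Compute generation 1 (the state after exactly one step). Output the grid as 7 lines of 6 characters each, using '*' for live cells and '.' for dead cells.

Answer: ..*...
.****.
.**.**
******
**.*.*
***...
......

Derivation:
Simulating step by step:
Generation 0 (given above): 14 live cells
Generation 1: 22 live cells
(generation 1 grid is the final answer)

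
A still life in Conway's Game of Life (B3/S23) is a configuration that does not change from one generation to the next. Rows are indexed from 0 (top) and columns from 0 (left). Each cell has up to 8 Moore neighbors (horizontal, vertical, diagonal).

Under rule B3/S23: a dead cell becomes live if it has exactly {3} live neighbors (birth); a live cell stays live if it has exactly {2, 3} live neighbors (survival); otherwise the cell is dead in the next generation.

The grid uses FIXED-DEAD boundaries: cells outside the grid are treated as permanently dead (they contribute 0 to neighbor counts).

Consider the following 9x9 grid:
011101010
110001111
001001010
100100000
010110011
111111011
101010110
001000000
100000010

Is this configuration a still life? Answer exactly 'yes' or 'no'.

Compute generation 1 and compare to generation 0 (given above):
Generation 1:
111011011
100101001
101011011
010100111
000001111
100000000
100010111
000100110
000000000
Cell (0,0) differs: gen0=0 vs gen1=1 -> NOT a still life.

Answer: no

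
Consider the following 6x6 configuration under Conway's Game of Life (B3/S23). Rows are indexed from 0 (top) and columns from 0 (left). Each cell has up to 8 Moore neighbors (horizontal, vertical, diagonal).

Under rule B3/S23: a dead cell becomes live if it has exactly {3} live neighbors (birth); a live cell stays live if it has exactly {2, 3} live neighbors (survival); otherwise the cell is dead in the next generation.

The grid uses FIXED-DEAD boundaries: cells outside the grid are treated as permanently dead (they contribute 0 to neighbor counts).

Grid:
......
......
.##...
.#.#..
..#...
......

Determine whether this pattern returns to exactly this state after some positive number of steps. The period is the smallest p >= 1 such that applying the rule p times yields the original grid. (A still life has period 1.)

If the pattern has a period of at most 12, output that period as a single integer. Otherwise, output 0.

Answer: 1

Derivation:
Simulating and comparing each generation to the original:
Gen 0 (original, given above): 5 live cells
Gen 1: 5 live cells, MATCHES original -> period = 1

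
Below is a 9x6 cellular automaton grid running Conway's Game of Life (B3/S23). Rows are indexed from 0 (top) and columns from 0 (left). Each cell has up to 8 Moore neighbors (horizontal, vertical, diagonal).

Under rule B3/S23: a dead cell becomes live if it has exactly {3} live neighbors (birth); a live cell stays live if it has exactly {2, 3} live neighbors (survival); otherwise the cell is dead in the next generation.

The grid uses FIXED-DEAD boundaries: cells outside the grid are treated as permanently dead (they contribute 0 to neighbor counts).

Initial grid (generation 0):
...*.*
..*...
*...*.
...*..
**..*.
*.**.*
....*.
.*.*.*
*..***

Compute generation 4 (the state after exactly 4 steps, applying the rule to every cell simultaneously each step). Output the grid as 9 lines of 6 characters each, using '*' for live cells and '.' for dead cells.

Simulating step by step:
Generation 0 (given above): 21 live cells
Generation 1: 22 live cells
......
...**.
...*..
**.**.
**..*.
*.**.*
.*...*
..**.*
..**.*
Generation 2: 18 live cells
......
...**.
......
**.**.
.....*
*.**.*
.*...*
.*.*.*
..**..
Generation 3: 16 live cells
......
......
..*...
....*.
*....*
.**..*
**.*.*
.*.*..
..***.
Generation 4: 12 live cells
(generation 4 grid is the final answer)

Answer: ......
......
......
......
.*..**
..*..*
*..*..
**....
..***.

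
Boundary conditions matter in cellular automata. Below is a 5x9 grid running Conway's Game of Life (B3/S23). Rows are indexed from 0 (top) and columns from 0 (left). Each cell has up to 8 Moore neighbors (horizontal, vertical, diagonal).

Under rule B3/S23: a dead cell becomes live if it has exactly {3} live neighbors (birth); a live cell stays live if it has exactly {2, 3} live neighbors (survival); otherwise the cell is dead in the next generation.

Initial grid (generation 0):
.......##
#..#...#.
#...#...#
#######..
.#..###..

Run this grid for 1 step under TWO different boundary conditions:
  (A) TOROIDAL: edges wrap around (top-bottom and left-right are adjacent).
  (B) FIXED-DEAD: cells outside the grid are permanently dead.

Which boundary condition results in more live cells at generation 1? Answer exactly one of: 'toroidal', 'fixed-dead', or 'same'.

Under TOROIDAL boundary, generation 1:
#...##.##
#......#.
......##.
..#...###
.#......#
Population = 15

Under FIXED-DEAD boundary, generation 1:
.......##
.......#.
#.....##.
#.#...##.
##....#..
Population = 13

Comparison: toroidal=15, fixed-dead=13 -> toroidal

Answer: toroidal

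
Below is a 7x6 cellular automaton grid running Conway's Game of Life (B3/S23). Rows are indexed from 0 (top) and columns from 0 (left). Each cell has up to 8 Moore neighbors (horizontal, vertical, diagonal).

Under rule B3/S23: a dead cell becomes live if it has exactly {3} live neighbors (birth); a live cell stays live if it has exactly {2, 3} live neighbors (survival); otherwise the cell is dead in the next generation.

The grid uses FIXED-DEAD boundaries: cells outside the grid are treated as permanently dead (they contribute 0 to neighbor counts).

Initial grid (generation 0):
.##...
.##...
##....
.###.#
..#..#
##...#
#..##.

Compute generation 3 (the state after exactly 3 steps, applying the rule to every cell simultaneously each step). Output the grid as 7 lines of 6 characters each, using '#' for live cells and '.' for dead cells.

Simulating step by step:
Generation 0 (given above): 18 live cells
Generation 1: 18 live cells
.##...
......
#..#..
#..##.
#..#.#
####.#
##..#.
Generation 2: 15 live cells
......
.##...
...##.
####..
#....#
...#.#
#..##.
Generation 3: 14 live cells
(generation 3 grid is the final answer)

Answer: ......
..##..
#...#.
####..
#..#..
...#.#
...##.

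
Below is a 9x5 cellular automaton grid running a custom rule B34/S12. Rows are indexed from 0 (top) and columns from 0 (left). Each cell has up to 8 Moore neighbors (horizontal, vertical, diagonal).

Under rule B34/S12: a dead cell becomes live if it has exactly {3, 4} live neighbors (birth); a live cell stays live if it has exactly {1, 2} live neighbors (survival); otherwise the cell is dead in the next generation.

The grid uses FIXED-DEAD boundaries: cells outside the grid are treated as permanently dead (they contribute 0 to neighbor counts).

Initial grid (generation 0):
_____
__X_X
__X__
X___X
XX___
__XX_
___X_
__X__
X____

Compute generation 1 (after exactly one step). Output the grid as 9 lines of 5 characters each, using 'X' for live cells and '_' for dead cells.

Simulating step by step:
Generation 0 (given above): 12 live cells
Generation 1: 14 live cells
(generation 1 grid is the final answer)

Answer: _____
__XX_
_XXX_
XX___
X_XX_
_X_X_
__X__
__X__
_____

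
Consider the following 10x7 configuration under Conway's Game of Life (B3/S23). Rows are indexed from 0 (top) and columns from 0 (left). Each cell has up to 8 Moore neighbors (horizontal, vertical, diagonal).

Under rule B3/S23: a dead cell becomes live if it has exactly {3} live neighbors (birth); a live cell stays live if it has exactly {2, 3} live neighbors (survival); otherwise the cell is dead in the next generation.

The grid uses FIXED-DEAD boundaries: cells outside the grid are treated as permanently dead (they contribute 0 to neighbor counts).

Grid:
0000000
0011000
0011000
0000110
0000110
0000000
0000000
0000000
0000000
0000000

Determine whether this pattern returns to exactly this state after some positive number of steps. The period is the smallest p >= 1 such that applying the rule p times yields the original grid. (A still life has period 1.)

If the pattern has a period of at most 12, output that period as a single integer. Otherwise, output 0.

Answer: 2

Derivation:
Simulating and comparing each generation to the original:
Gen 0 (original, given above): 8 live cells
Gen 1: 6 live cells, differs from original
Gen 2: 8 live cells, MATCHES original -> period = 2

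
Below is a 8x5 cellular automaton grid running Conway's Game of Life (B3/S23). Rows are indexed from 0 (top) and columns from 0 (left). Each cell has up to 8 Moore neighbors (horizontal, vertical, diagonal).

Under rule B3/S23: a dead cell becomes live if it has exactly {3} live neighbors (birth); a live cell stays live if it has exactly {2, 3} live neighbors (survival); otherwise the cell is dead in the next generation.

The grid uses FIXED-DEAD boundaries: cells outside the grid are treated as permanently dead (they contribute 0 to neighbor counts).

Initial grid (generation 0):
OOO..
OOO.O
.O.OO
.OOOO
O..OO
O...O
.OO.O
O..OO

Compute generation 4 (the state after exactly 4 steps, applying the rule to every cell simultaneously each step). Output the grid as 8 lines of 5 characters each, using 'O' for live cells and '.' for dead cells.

Simulating step by step:
Generation 0 (given above): 25 live cells
Generation 1: 18 live cells
O.OO.
....O
.....
OO...
O....
O.O.O
OOO.O
.OOOO
Generation 2: 11 live cells
...O.
...O.
.....
OO...
O....
O.O..
O...O
O...O
Generation 3: 6 live cells
.....
.....
.....
OO...
O....
O....
O..O.
.....
Generation 4: 5 live cells
(generation 4 grid is the final answer)

Answer: .....
.....
.....
OO...
O....
OO...
.....
.....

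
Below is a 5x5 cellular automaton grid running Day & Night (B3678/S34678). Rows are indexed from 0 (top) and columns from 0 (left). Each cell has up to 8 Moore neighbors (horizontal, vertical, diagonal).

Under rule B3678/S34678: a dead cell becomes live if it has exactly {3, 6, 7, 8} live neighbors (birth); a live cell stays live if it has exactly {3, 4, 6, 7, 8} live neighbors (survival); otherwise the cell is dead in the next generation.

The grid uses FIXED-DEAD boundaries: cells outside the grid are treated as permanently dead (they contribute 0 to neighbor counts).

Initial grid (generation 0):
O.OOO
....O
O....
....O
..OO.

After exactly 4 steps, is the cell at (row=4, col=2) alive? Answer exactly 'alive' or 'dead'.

Answer: dead

Derivation:
Simulating step by step:
Generation 0 (given above): 9 live cells
Generation 1: 3 live cells
...O.
.O...
.....
...O.
.....
Generation 2: 0 live cells
.....
.....
.....
.....
.....
Generation 3: 0 live cells
.....
.....
.....
.....
.....
Generation 4: 0 live cells
.....
.....
.....
.....
.....

Cell (4,2) at generation 4: 0 -> dead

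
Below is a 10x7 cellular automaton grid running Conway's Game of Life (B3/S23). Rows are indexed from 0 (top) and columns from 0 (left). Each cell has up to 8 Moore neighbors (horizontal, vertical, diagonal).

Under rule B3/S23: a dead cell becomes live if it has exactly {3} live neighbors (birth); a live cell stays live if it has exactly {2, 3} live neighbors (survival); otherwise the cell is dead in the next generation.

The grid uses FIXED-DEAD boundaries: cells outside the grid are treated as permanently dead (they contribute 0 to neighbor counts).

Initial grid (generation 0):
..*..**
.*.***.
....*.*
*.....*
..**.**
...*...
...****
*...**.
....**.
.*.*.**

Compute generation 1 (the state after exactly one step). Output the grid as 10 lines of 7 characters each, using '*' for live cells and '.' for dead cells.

Simulating step by step:
Generation 0 (given above): 29 live cells
Generation 1: 22 live cells
(generation 1 grid is the final answer)

Answer: ..**.**
..**...
...**.*
...**.*
..*****
.......
...*..*
.......
...*...
.....**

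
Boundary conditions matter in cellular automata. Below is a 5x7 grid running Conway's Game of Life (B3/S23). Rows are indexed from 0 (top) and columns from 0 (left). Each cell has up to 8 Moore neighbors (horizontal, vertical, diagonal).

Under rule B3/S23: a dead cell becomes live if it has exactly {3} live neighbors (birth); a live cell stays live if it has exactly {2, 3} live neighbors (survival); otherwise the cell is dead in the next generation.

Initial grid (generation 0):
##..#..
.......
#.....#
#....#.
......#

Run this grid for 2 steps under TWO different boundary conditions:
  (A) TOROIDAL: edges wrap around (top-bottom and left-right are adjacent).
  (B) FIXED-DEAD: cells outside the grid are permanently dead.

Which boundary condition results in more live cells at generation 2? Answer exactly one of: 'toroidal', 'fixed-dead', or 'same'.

Under TOROIDAL boundary, generation 2:
.#...#.
.#....#
.#...#.
.#...#.
.#...#.
Population = 10

Under FIXED-DEAD boundary, generation 2:
.......
.......
.......
.......
.......
Population = 0

Comparison: toroidal=10, fixed-dead=0 -> toroidal

Answer: toroidal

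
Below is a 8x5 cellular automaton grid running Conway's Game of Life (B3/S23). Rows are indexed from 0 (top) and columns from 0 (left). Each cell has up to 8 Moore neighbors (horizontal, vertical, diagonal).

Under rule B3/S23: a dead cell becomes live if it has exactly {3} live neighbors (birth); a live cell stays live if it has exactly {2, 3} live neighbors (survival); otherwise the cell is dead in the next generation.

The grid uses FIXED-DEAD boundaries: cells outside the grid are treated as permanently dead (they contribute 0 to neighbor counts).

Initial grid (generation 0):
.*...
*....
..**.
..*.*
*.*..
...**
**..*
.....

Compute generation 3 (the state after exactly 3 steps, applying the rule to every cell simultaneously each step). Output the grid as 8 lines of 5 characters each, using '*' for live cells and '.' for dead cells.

Simulating step by step:
Generation 0 (given above): 13 live cells
Generation 1: 15 live cells
.....
.**..
.***.
..*..
.**.*
*.***
...**
.....
Generation 2: 6 live cells
.....
.*.*.
...*.
.....
....*
.....
..*.*
.....
Generation 3: 3 live cells
(generation 3 grid is the final answer)

Answer: .....
..*..
..*..
.....
.....
...*.
.....
.....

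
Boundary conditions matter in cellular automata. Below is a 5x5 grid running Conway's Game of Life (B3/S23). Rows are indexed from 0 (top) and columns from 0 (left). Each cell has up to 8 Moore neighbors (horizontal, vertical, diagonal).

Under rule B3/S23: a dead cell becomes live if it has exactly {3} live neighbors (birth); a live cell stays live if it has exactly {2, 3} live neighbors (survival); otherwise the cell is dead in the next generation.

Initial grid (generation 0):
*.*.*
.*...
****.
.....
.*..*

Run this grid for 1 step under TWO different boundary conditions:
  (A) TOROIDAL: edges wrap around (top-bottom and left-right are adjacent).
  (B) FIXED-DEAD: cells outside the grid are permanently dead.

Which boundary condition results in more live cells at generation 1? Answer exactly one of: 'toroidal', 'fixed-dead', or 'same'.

Under TOROIDAL boundary, generation 1:
..***
.....
***..
...**
.*.**
Population = 11

Under FIXED-DEAD boundary, generation 1:
.*...
.....
***..
*..*.
.....
Population = 6

Comparison: toroidal=11, fixed-dead=6 -> toroidal

Answer: toroidal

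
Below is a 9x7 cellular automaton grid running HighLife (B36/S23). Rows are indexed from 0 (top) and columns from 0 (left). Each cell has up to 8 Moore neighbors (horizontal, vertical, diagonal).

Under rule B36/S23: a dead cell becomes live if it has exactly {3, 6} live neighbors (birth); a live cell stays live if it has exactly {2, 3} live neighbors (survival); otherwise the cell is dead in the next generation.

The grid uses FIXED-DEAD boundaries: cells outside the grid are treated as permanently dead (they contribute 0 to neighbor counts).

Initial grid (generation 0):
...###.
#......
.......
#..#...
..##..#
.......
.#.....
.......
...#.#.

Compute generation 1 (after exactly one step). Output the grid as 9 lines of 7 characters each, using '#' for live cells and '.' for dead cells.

Simulating step by step:
Generation 0 (given above): 12 live cells
Generation 1: 7 live cells
(generation 1 grid is the final answer)

Answer: ....#..
....#..
.......
..##...
..##...
..#....
.......
.......
.......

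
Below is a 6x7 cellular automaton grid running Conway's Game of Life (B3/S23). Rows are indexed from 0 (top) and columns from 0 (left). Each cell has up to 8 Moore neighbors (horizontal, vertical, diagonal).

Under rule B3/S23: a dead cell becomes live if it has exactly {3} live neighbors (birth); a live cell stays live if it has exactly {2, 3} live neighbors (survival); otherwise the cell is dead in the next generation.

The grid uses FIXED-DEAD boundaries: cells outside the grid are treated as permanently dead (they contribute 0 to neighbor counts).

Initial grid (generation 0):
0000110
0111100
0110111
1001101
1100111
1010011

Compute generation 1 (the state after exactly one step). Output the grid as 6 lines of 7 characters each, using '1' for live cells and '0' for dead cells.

Answer: 0010110
0100001
1000001
1000000
1010000
1000101

Derivation:
Simulating step by step:
Generation 0 (given above): 24 live cells
Generation 1: 13 live cells
(generation 1 grid is the final answer)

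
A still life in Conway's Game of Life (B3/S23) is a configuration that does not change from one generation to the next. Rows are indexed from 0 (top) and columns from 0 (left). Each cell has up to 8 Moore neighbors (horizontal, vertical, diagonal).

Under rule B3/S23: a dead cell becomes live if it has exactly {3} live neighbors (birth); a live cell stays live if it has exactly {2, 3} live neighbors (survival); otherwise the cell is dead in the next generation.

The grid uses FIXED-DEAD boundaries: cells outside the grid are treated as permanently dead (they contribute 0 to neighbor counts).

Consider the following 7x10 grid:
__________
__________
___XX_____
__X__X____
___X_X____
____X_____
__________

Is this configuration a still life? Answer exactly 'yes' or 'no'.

Compute generation 1 and compare to generation 0 (given above):
Generation 1:
__________
__________
___XX_____
__X__X____
___X_X____
____X_____
__________
The grids are IDENTICAL -> still life.

Answer: yes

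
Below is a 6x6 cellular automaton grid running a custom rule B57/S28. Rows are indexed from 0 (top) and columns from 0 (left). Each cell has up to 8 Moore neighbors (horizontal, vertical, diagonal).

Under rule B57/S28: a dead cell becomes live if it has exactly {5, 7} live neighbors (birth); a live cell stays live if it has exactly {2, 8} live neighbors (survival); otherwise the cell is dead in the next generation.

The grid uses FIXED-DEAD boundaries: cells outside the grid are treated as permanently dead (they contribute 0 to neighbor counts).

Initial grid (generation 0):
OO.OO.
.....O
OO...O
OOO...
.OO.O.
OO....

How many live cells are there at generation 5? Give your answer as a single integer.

Simulating step by step:
Generation 0 (given above): 16 live cells
Generation 1: 4 live cells
....O.
.....O
......
......
O.....
O.....
Generation 2: 0 live cells
......
......
......
......
......
......
Generation 3: 0 live cells
......
......
......
......
......
......
Generation 4: 0 live cells
......
......
......
......
......
......
Generation 5: 0 live cells
......
......
......
......
......
......
Population at generation 5: 0

Answer: 0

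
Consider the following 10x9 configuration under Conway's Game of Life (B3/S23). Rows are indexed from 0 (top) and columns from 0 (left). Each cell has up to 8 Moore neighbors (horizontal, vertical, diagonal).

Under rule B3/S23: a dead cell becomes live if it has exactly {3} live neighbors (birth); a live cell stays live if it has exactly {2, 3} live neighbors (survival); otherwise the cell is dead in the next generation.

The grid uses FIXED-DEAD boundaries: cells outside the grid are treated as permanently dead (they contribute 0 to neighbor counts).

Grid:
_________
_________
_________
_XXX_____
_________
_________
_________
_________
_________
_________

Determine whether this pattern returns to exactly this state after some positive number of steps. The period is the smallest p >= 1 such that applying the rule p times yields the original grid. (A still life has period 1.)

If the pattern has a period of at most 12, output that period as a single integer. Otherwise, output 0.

Answer: 2

Derivation:
Simulating and comparing each generation to the original:
Gen 0 (original, given above): 3 live cells
Gen 1: 3 live cells, differs from original
Gen 2: 3 live cells, MATCHES original -> period = 2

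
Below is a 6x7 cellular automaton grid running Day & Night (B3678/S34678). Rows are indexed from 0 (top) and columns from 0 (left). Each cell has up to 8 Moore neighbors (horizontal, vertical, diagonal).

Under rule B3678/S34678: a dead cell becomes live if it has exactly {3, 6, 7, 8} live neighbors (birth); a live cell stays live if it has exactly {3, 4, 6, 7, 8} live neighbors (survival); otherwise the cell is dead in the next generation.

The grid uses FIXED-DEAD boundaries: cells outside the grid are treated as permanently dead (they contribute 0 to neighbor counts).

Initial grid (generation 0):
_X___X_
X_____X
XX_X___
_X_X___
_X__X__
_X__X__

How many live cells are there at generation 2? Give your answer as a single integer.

Simulating step by step:
Generation 0 (given above): 13 live cells
Generation 1: 8 live cells
_______
X_X____
XX_____
_X__X__
X__X___
_______
Generation 2: 5 live cells
_______
_______
XXX____
_XX____
_______
_______
Population at generation 2: 5

Answer: 5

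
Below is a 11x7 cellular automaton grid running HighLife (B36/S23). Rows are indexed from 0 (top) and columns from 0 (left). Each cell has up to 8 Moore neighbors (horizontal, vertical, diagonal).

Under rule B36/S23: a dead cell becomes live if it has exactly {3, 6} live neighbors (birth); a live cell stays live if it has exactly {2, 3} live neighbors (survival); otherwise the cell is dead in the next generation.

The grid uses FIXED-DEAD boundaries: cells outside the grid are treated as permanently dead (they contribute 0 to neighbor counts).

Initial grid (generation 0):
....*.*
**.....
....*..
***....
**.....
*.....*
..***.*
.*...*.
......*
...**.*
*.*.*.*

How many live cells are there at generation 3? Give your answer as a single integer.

Answer: 18

Derivation:
Simulating step by step:
Generation 0 (given above): 26 live cells
Generation 1: 25 live cells
.......
.....*.
..*....
*.*....
..*....
*.**.*.
.****.*
..*****
....*.*
...**.*
....*..
Generation 2: 17 live cells
.......
.......
.*.....
..**...
..*....
.....*.
.....**
.*....*
..**..*
...**..
...***.
Generation 3: 18 live cells
.......
.......
..*....
.***...
..**...
.....**
.....**
..*...*
..****.
.......
...*.*.
Population at generation 3: 18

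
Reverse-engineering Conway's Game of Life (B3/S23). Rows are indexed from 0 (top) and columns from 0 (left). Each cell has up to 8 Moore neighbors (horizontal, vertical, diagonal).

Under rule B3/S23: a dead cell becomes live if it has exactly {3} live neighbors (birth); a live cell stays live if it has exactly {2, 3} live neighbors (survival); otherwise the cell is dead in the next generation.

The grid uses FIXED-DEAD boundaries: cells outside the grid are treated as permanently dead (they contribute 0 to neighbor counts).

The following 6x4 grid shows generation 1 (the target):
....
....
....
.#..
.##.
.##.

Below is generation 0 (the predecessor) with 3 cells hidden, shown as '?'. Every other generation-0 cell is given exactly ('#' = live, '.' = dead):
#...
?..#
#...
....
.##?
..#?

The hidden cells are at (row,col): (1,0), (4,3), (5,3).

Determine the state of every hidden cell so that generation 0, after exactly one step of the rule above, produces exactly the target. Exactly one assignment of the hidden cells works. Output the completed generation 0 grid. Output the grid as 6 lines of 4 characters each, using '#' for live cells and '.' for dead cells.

Hidden generation-0 cells (in order): (1,0), (4,3), (5,3).
A hidden cell only influences target cells in its own 3x3 neighborhood. Try each of the 2^3 = 8 assignments, step the completed generation 0 forward once under B3/S23, and compare with the target:
  (1,0)=. (4,3)=. (5,3)=. -> step reproduces the target at every cell -> ACCEPT
  (1,0)=. (4,3)=. (5,3)=# -> step gives (4,3)='#' but target has '.' -> reject
  (1,0)=. (4,3)=# (5,3)=. -> step gives (3,2)='#' but target has '.' -> reject
  (1,0)=. (4,3)=# (5,3)=# -> step gives (3,2)='#' but target has '.' -> reject
  (1,0)=# (4,3)=. (5,3)=. -> step gives (1,0)='#' but target has '.' -> reject
  (1,0)=# (4,3)=. (5,3)=# -> step gives (1,0)='#' but target has '.' -> reject
  (1,0)=# (4,3)=# (5,3)=. -> step gives (1,0)='#' but target has '.' -> reject
  (1,0)=# (4,3)=# (5,3)=# -> step gives (1,0)='#' but target has '.' -> reject
Unique solution: (1,0)=dead, (4,3)=dead, (5,3)=dead.
Check: live-neighbor counts of every cell in the completed generation 0:
0111
2210
0111
2321
1222
1322
Applying B3/S23 to generation 0 with these counts gives:
....
....
....
.#..
.##.
.##.
which matches the target exactly.

Answer: #...
...#
#...
....
.##.
..#.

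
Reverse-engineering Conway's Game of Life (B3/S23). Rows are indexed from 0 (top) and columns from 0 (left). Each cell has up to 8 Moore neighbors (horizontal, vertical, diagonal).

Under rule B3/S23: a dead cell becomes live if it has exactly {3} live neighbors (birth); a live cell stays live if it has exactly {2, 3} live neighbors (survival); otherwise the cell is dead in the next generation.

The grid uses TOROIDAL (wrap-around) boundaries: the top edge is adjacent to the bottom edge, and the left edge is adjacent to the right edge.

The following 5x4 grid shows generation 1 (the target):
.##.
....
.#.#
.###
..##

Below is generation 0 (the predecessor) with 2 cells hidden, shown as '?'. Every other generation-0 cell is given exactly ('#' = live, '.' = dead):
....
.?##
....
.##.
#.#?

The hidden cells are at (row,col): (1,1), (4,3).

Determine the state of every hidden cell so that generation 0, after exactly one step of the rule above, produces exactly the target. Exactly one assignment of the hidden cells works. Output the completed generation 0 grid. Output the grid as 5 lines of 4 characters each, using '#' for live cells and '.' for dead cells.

Hidden generation-0 cells (in order): (1,1), (4,3).
A hidden cell only influences target cells in its own 3x3 neighborhood. Try each of the 2^2 = 4 assignments, step the completed generation 0 forward once under B3/S23, and compare with the target:
  (1,1)=. (4,3)=. -> step reproduces the target at every cell -> ACCEPT
  (1,1)=. (4,3)=# -> step gives (0,0)='#' but target has '.' -> reject
  (1,1)=# (4,3)=. -> step gives (0,0)='#' but target has '.' -> reject
  (1,1)=# (4,3)=# -> step gives (0,1)='.' but target has '#' -> reject
Unique solution: (1,1)=dead, (4,3)=dead.
Check: live-neighbor counts of every cell in the completed generation 0:
2334
1111
2343
2323
1423
Applying B3/S23 to generation 0 with these counts gives:
.##.
....
.#.#
.###
..##
which matches the target exactly.

Answer: ....
..##
....
.##.
#.#.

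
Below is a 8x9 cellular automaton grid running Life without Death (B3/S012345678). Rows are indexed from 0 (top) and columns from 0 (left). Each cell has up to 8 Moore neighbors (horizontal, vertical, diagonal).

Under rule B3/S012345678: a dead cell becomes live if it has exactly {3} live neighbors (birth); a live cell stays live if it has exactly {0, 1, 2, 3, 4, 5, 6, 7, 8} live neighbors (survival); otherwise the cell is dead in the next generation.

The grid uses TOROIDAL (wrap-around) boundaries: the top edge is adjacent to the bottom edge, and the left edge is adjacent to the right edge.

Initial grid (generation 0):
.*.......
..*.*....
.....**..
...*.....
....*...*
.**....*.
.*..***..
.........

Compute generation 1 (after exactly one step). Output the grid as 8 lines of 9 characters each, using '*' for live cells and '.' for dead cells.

Simulating step by step:
Generation 0 (given above): 15 live cells
Generation 1: 28 live cells
(generation 1 grid is the final answer)

Answer: .*.......
..*.**...
...****..
...***...
..***...*
*****.**.
.**.***..
.....*...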